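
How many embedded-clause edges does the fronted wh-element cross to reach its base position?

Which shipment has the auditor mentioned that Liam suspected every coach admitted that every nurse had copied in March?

"which shipment" is extracted from the object of "copied".
Boundaries crossed, outermost first: [that], [Ø], [that] — 3 in total.

3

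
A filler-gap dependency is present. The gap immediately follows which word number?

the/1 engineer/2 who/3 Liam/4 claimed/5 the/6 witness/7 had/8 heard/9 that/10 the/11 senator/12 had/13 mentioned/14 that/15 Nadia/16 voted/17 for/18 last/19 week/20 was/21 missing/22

The displaced element is "the engineer" (word 2).
It is linked across 3 clause boundaries (Ø → that → that).
It functions as the object of the preposition "for" of "voted", so the gap sits immediately after word 18 ("for").
Base order: Liam claimed the witness had heard that the senator had mentioned that Nadia voted for the engineer last week.

18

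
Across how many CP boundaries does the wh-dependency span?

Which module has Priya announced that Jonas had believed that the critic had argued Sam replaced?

3

"which module" is extracted from the object of "replaced".
Boundaries crossed, outermost first: [that], [that], [Ø] — 3 in total.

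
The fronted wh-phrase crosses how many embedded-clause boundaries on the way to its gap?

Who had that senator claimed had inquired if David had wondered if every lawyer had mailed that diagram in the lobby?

"who" is extracted from the subject of "inquired".
Boundaries crossed, outermost first: [Ø] — 1 in total.

1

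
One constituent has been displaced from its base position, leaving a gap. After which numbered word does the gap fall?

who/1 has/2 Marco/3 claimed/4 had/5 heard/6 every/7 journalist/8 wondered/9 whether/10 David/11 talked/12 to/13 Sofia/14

4

The displaced element is "who" (word 1).
It is linked across 1 clause boundary (Ø).
It functions as the subject of "heard", so the gap sits immediately after word 4 ("claimed").
Base order: Marco has claimed that who had heard every journalist wondered whether David talked to Sofia.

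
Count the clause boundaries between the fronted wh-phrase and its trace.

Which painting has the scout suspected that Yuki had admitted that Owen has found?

2

"which painting" is extracted from the object of "found".
Boundaries crossed, outermost first: [that], [that] — 2 in total.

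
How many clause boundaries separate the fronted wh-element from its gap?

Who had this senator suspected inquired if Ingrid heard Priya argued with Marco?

1

"who" is extracted from the subject of "inquired".
Boundaries crossed, outermost first: [Ø] — 1 in total.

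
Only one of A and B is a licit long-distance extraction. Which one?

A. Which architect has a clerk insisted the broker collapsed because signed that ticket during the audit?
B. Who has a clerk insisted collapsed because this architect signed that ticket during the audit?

In A, the wh-phrase is extracted from inside an adjunct island (introduced by "because"), which blocks movement.
In B, the extraction path crosses only that-complement boundaries, which are transparent.
So B is grammatical.

B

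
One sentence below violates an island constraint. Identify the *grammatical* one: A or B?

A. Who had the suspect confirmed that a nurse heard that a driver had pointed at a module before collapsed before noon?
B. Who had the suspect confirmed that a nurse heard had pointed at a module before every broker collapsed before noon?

In A, the wh-phrase is extracted from inside an adjunct island (introduced by "before"), which blocks movement.
In B, the extraction path crosses only that-complement boundaries, which are transparent.
So B is grammatical.

B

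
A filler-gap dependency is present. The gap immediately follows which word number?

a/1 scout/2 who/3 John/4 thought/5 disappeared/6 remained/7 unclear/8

The displaced element is "a scout" (word 2).
It is linked across 1 clause boundary (Ø).
It functions as the subject of "disappeared", so the gap sits immediately after word 5 ("thought").
Base order: John thought that a scout disappeared.

5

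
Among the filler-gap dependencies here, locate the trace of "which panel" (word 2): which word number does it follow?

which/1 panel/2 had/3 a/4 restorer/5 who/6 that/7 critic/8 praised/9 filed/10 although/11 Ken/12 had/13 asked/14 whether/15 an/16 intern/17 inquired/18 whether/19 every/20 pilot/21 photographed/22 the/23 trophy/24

The displaced element is "which panel" (word 2).
It functions as the direct object of "filed", so the gap sits immediately after word 10 ("filed").
Base order: A restorer who that critic praised had filed which panel although Ken had asked whether an intern inquired whether every pilot photographed the trophy.

10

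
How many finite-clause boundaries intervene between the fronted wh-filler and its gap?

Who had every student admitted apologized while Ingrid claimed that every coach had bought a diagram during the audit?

"who" is extracted from the subject of "apologized".
Boundaries crossed, outermost first: [Ø] — 1 in total.

1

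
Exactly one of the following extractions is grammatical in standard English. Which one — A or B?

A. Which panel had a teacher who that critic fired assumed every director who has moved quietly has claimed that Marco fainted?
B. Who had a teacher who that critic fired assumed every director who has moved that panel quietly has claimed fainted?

In A, the wh-phrase is extracted from inside a complex-NP island (relative clause) (introduced by "who"), which blocks movement.
In B, the extraction path crosses only that-complement boundaries, which are transparent.
So B is grammatical.

B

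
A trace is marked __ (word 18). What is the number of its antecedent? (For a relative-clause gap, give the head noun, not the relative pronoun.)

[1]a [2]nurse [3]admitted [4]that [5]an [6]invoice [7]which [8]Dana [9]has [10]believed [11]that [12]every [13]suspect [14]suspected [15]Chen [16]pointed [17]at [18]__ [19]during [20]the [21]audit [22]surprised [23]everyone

6

The gap at 18 is the prepositional object of "pointed", inside a relative clause.
The relative pronoun is "which" (word 7); it is bound by the head noun immediately before it.
Its filler is the head noun "invoice", at word 6.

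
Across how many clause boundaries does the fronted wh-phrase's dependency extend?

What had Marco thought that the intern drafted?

1

"what" is extracted from the object of "drafted".
Boundaries crossed, outermost first: [that] — 1 in total.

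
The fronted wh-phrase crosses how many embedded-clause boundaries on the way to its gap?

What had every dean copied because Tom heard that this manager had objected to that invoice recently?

"what" originates inside the matrix clause — no clause boundary is crossed.

0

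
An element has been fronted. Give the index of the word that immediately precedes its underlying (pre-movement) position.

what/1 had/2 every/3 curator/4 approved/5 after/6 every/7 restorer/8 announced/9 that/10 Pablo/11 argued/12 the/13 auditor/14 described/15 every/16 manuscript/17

The displaced element is "what" (word 1).
It functions as the direct object of "approved", so the gap sits immediately after word 5 ("approved").
Base order: Every curator had approved what after every restorer announced that Pablo argued the auditor described every manuscript.

5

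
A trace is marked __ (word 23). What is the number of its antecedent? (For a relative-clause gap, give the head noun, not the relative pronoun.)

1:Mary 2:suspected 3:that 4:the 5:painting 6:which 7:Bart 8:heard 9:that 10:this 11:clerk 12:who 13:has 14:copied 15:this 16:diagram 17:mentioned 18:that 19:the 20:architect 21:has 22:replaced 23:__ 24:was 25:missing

The gap at 23 is the object of "replaced", inside a relative clause.
The relative pronoun is "which" (word 6); it is bound by the head noun immediately before it.
Its filler is the head noun "painting", at word 5.

5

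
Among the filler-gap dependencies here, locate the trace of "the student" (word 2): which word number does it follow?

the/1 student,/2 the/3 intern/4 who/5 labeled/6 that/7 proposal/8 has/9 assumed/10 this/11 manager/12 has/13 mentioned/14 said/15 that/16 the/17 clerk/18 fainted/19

14

The displaced element is "the student" (word 2).
It is linked across 2 clause boundaries (Ø → Ø).
It functions as the subject of "said", so the gap sits immediately after word 14 ("mentioned").
Base order: The intern who labeled that proposal has assumed this manager has mentioned the student said that the clerk fainted.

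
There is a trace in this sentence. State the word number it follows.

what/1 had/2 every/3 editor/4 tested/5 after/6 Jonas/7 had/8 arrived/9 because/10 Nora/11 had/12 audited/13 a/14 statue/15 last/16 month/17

5

The displaced element is "what" (word 1).
It functions as the direct object of "tested", so the gap sits immediately after word 5 ("tested").
Base order: Every editor had tested what after Jonas had arrived because Nora had audited a statue last month.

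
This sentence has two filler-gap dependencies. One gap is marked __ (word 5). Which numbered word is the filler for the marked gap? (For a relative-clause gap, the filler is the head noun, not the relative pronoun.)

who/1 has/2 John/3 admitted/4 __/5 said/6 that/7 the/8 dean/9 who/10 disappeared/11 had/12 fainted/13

1

The marked gap is the subject of "said".
Its filler is the fronted wh-phrase "who", at word 1.
(The other dependency links word 9 to a gap after word 10.)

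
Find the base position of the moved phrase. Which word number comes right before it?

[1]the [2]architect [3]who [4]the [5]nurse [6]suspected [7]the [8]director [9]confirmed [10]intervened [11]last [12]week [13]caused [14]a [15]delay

9

The displaced element is "the architect" (word 2).
It is linked across 2 clause boundaries (Ø → Ø).
It functions as the subject of "intervened", so the gap sits immediately after word 9 ("confirmed").
Base order: The nurse suspected the director confirmed that the architect intervened last week.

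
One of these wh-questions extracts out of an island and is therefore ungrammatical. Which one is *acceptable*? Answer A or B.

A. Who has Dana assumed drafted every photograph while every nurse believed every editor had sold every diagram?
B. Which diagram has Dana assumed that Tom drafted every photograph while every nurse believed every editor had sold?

A

In B, the wh-phrase is extracted from inside an adjunct island (introduced by "while"), which blocks movement.
In A, the extraction path crosses only that-complement boundaries, which are transparent.
So A is grammatical.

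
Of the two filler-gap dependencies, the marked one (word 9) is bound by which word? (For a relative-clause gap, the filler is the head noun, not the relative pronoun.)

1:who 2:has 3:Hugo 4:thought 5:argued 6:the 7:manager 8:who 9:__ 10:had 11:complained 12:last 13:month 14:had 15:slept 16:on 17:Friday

7

The marked gap is inside the relative clause, the subject of "complained".
Its filler is the head noun "manager" (via "who"), at word 7.
(The other dependency links word 1 to a gap after word 4.)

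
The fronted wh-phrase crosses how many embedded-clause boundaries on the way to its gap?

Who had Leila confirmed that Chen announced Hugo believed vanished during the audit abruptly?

3

"who" is extracted from the subject of "vanished".
Boundaries crossed, outermost first: [that], [Ø], [Ø] — 3 in total.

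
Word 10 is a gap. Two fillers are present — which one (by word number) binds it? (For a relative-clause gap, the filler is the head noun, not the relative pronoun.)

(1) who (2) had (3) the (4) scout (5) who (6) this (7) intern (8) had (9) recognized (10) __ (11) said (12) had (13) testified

The marked gap is inside the relative clause, the direct object of "recognized".
Its filler is the head noun "scout" (via "who"), at word 4.
(The other dependency links word 1 to a gap after word 11.)

4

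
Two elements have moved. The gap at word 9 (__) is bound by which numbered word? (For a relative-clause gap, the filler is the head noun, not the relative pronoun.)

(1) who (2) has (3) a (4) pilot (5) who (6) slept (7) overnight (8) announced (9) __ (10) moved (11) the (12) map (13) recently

1

The marked gap is the subject of "moved".
Its filler is the fronted wh-phrase "who", at word 1.
(The other dependency links word 4 to a gap after word 5.)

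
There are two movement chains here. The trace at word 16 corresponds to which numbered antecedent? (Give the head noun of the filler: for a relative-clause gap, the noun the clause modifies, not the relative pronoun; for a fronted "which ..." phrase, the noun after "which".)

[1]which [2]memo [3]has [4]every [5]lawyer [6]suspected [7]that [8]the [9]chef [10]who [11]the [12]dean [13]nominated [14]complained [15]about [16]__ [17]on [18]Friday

2

The marked gap is the object of the preposition "about" of "complained".
Its filler is the fronted wh-phrase "which memo", at word 2.
(The other dependency links word 9 to a gap after word 13.)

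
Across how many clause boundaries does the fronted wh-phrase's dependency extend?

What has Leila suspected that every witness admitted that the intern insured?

"what" is extracted from the object of "insured".
Boundaries crossed, outermost first: [that], [that] — 2 in total.

2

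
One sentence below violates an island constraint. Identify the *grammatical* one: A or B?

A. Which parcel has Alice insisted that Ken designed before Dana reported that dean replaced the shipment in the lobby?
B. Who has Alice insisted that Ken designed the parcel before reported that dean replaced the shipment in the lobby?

In B, the wh-phrase is extracted from inside an adjunct island (introduced by "before"), which blocks movement.
In A, the extraction path crosses only that-complement boundaries, which are transparent.
So A is grammatical.

A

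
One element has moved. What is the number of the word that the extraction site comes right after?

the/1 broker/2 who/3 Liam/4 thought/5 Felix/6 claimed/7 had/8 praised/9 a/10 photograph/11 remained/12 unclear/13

7

The displaced element is "the broker" (word 2).
It is linked across 2 clause boundaries (Ø → Ø).
It functions as the subject of "praised", so the gap sits immediately after word 7 ("claimed").
Base order: Liam thought Felix claimed that the broker had praised a photograph.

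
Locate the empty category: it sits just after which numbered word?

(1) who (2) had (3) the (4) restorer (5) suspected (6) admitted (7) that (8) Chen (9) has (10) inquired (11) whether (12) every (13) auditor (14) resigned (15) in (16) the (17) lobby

The displaced element is "who" (word 1).
It is linked across 1 clause boundary (Ø).
It functions as the subject of "admitted", so the gap sits immediately after word 5 ("suspected").
Base order: The restorer had suspected that who admitted that Chen has inquired whether every auditor resigned in the lobby.

5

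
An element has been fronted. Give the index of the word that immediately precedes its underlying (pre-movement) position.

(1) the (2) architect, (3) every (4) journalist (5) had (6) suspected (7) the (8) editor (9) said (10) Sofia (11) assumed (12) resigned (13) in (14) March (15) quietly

11

The displaced element is "the architect" (word 2).
It is linked across 3 clause boundaries (Ø → Ø → Ø).
It functions as the subject of "resigned", so the gap sits immediately after word 11 ("assumed").
Base order: Every journalist had suspected the editor said Sofia assumed that the architect resigned in March quietly.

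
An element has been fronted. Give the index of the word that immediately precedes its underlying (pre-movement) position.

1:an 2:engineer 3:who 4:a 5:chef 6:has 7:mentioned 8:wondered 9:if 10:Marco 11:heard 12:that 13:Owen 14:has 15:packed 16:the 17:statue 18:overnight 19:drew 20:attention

7

The displaced element is "an engineer" (word 2).
It is linked across 1 clause boundary (Ø).
It functions as the subject of "wondered", so the gap sits immediately after word 7 ("mentioned").
Base order: A chef has mentioned that an engineer wondered if Marco heard that Owen has packed the statue overnight.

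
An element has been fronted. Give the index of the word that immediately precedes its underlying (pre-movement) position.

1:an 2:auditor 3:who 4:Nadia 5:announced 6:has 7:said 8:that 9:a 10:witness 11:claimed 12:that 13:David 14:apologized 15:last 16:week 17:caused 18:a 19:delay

5

The displaced element is "an auditor" (word 2).
It is linked across 1 clause boundary (Ø).
It functions as the subject of "said", so the gap sits immediately after word 5 ("announced").
Base order: Nadia announced that an auditor has said that a witness claimed that David apologized last week.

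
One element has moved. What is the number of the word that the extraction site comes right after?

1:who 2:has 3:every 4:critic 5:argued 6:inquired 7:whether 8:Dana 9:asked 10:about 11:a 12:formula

The displaced element is "who" (word 1).
It is linked across 1 clause boundary (Ø).
It functions as the subject of "inquired", so the gap sits immediately after word 5 ("argued").
Base order: Every critic has argued who inquired whether Dana asked about a formula.

5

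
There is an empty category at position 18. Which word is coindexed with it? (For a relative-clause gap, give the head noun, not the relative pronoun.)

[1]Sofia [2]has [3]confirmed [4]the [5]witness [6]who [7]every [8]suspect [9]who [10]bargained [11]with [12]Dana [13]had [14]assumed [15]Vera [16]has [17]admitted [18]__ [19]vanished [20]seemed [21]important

The gap at 18 is the subject of "vanished", inside a relative clause.
The relative pronoun is "who" (word 6); it is bound by the head noun immediately before it.
Its filler is the head noun "witness", at word 5.

5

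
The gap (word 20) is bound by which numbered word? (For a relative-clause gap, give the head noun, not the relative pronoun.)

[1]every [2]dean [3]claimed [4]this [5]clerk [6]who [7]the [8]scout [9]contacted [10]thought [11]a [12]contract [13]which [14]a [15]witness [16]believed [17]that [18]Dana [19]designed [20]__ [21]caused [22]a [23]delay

The gap at 20 is the object of "designed", inside a relative clause.
The relative pronoun is "which" (word 13); it is bound by the head noun immediately before it.
Its filler is the head noun "contract", at word 12.

12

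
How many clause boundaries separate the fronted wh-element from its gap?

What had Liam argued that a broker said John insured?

2

"what" is extracted from the object of "insured".
Boundaries crossed, outermost first: [that], [Ø] — 2 in total.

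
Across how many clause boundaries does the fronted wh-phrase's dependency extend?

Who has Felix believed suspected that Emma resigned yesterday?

1

"who" is extracted from the subject of "suspected".
Boundaries crossed, outermost first: [Ø] — 1 in total.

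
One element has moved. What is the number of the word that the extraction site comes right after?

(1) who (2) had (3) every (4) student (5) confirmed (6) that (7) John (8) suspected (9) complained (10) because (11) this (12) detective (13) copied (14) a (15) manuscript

8

The displaced element is "who" (word 1).
It is linked across 2 clause boundaries (that → Ø).
It functions as the subject of "complained", so the gap sits immediately after word 8 ("suspected").
Base order: Every student had confirmed that John suspected that who complained because this detective copied a manuscript.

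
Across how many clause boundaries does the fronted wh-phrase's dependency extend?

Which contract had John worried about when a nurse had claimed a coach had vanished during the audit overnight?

"which contract" originates inside the matrix clause — no clause boundary is crossed.

0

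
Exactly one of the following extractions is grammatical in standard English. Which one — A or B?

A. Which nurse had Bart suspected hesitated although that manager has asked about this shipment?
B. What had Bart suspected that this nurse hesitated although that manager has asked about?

In B, the wh-phrase is extracted from inside an adjunct island (introduced by "although"), which blocks movement.
In A, the extraction path crosses only that-complement boundaries, which are transparent.
So A is grammatical.

A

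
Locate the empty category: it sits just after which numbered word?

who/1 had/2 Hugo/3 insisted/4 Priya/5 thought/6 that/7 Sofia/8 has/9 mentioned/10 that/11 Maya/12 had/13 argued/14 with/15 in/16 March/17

15

The displaced element is "who" (word 1).
It is linked across 3 clause boundaries (Ø → that → that).
It functions as the object of the preposition "with" of "argued", so the gap sits immediately after word 15 ("with").
Base order: Hugo had insisted Priya thought that Sofia has mentioned that Maya had argued with who in March.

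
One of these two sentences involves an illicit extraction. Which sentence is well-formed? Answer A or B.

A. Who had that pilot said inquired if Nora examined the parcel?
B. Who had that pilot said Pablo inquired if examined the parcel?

In B, the wh-phrase is extracted from inside a wh-island (introduced by "if"), which blocks movement.
In A, the extraction path crosses only that-complement boundaries, which are transparent.
So A is grammatical.

A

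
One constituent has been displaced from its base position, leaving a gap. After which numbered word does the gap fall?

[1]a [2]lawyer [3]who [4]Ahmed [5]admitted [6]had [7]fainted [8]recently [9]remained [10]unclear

5

The displaced element is "a lawyer" (word 2).
It is linked across 1 clause boundary (Ø).
It functions as the subject of "fainted", so the gap sits immediately after word 5 ("admitted").
Base order: Ahmed admitted a lawyer had fainted recently.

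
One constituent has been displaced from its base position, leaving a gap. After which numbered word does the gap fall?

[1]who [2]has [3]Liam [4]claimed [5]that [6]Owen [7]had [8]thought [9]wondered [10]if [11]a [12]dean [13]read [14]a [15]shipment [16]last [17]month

The displaced element is "who" (word 1).
It is linked across 2 clause boundaries (that → Ø).
It functions as the subject of "wondered", so the gap sits immediately after word 8 ("thought").
Base order: Liam has claimed that Owen had thought that who wondered if a dean read a shipment last month.

8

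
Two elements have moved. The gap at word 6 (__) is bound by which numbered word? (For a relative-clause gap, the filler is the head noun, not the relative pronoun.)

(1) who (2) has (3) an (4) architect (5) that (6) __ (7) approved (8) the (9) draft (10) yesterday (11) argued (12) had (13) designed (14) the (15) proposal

The marked gap is inside the relative clause, the subject of "approved".
Its filler is the head noun "architect" (via "that"), at word 4.
(The other dependency links word 1 to a gap after word 11.)

4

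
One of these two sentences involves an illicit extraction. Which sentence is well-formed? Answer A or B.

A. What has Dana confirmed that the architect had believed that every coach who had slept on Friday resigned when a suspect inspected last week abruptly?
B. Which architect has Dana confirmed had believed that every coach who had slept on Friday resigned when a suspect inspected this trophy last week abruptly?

B

In A, the wh-phrase is extracted from inside an adjunct island (introduced by "when"), which blocks movement.
In B, the extraction path crosses only that-complement boundaries, which are transparent.
So B is grammatical.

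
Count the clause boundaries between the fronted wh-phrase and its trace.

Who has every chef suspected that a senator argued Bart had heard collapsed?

"who" is extracted from the subject of "collapsed".
Boundaries crossed, outermost first: [that], [Ø], [Ø] — 3 in total.

3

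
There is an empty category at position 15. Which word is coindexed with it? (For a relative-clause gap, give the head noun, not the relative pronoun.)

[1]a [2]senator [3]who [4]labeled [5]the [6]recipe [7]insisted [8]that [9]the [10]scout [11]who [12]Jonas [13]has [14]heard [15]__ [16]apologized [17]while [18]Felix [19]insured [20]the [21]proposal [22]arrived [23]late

10

The gap at 15 is the subject of "apologized", inside a relative clause.
The relative pronoun is "who" (word 11); it is bound by the head noun immediately before it.
Its filler is the head noun "scout", at word 10.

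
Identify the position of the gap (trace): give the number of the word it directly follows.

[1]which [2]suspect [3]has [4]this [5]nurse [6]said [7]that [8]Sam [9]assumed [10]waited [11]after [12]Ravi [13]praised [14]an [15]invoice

9

The displaced element is "which suspect" (word 2).
It is linked across 2 clause boundaries (that → Ø).
It functions as the subject of "waited", so the gap sits immediately after word 9 ("assumed").
Base order: This nurse has said that Sam assumed that which suspect waited after Ravi praised an invoice.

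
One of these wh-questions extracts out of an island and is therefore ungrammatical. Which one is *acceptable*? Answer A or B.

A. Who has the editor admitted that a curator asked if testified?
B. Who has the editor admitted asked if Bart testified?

B

In A, the wh-phrase is extracted from inside a wh-island (introduced by "if"), which blocks movement.
In B, the extraction path crosses only that-complement boundaries, which are transparent.
So B is grammatical.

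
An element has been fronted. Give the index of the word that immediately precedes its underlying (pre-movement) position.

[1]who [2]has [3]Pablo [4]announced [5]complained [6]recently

4

The displaced element is "who" (word 1).
It is linked across 1 clause boundary (Ø).
It functions as the subject of "complained", so the gap sits immediately after word 4 ("announced").
Base order: Pablo has announced who complained recently.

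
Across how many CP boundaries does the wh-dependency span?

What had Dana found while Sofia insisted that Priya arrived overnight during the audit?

0

"what" originates inside the matrix clause — no clause boundary is crossed.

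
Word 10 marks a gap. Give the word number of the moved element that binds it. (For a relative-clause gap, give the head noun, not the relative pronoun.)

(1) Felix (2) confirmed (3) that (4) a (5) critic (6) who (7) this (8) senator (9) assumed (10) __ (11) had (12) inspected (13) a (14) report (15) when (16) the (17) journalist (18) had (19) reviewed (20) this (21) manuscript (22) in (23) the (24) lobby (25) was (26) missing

5

The gap at 10 is the subject of "inspected", inside a relative clause.
The relative pronoun is "who" (word 6); it is bound by the head noun immediately before it.
Its filler is the head noun "critic", at word 5.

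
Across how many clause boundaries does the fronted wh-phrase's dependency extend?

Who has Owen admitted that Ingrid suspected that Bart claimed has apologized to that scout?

"who" is extracted from the subject of "apologized".
Boundaries crossed, outermost first: [that], [that], [Ø] — 3 in total.

3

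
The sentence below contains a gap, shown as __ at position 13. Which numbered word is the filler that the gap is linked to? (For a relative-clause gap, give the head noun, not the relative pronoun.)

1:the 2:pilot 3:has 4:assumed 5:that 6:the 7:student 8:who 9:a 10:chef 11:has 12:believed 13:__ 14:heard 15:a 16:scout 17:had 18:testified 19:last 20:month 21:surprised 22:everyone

The gap at 13 is the subject of "heard", inside a relative clause.
The relative pronoun is "who" (word 8); it is bound by the head noun immediately before it.
Its filler is the head noun "student", at word 7.

7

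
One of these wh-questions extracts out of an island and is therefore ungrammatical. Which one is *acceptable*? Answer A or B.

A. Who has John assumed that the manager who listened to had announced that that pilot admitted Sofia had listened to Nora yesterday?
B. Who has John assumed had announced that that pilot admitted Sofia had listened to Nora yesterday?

B

In A, the wh-phrase is extracted from inside a complex-NP island (relative clause) (introduced by "who"), which blocks movement.
In B, the extraction path crosses only that-complement boundaries, which are transparent.
So B is grammatical.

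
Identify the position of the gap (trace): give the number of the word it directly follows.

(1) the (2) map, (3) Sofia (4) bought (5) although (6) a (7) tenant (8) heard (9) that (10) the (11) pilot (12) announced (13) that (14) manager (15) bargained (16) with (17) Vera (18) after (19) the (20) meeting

4

The displaced element is "the map" (word 2).
It functions as the direct object of "bought", so the gap sits immediately after word 4 ("bought").
Base order: Sofia bought the map although a tenant heard that the pilot announced that manager bargained with Vera after the meeting.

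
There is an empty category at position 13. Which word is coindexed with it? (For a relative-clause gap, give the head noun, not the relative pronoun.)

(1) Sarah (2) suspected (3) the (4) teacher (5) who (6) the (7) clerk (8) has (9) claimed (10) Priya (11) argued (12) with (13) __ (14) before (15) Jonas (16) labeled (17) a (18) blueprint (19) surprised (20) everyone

The gap at 13 is the prepositional object of "argued", inside a relative clause.
The relative pronoun is "who" (word 5); it is bound by the head noun immediately before it.
Its filler is the head noun "teacher", at word 4.

4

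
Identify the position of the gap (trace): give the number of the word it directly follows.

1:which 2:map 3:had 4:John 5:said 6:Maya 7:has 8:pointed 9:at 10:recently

The displaced element is "which map" (word 2).
It is linked across 1 clause boundary (Ø).
It functions as the object of the preposition "at" of "pointed", so the gap sits immediately after word 9 ("at").
Base order: John had said Maya has pointed at which map recently.

9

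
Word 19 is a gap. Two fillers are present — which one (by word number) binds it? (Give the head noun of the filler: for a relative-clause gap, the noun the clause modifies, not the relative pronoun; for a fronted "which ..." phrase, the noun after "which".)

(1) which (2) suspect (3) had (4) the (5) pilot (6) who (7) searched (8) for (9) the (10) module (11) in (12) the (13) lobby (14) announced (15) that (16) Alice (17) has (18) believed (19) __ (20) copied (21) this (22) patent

2

The marked gap is the subject of "copied".
Its filler is the fronted wh-phrase "which suspect", at word 2.
(The other dependency links word 5 to a gap after word 6.)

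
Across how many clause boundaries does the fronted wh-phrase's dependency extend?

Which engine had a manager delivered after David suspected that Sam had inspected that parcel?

0

"which engine" originates inside the matrix clause — no clause boundary is crossed.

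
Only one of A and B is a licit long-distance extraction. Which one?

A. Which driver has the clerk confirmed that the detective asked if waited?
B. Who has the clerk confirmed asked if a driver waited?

B

In A, the wh-phrase is extracted from inside a wh-island (introduced by "if"), which blocks movement.
In B, the extraction path crosses only that-complement boundaries, which are transparent.
So B is grammatical.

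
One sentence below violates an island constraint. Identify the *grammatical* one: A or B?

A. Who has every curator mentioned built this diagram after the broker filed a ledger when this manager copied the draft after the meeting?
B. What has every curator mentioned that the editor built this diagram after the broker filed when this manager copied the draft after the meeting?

In B, the wh-phrase is extracted from inside an adjunct island (introduced by "after"), which blocks movement.
In A, the extraction path crosses only that-complement boundaries, which are transparent.
So A is grammatical.

A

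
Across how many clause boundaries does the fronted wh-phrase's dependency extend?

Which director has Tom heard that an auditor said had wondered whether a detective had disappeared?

"which director" is extracted from the subject of "wondered".
Boundaries crossed, outermost first: [that], [Ø] — 2 in total.

2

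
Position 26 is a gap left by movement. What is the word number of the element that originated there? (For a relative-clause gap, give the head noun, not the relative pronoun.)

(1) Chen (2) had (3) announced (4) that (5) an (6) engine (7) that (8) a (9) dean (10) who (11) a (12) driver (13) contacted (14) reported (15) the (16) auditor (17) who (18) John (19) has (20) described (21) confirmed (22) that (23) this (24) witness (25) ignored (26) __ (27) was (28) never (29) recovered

The gap at 26 is the object of "ignored", inside a relative clause.
The relative pronoun is "that" (word 7); it is bound by the head noun immediately before it.
Its filler is the head noun "engine", at word 6.

6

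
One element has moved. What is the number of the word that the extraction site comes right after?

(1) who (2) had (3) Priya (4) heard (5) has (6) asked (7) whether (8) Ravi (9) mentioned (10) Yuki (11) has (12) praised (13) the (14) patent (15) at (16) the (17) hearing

The displaced element is "who" (word 1).
It is linked across 1 clause boundary (Ø).
It functions as the subject of "asked", so the gap sits immediately after word 4 ("heard").
Base order: Priya had heard who has asked whether Ravi mentioned Yuki has praised the patent at the hearing.

4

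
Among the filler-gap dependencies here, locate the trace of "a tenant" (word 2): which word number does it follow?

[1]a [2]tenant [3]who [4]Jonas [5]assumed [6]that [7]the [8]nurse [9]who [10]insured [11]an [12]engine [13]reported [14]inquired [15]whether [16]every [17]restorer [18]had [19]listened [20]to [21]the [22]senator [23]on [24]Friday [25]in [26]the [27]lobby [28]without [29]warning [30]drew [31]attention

The displaced element is "a tenant" (word 2).
It is linked across 2 clause boundaries (that → Ø).
It functions as the subject of "inquired", so the gap sits immediately after word 13 ("reported").
Base order: Jonas assumed that the nurse who insured an engine reported a tenant inquired whether every restorer had listened to the senator on Friday in the lobby without warning.

13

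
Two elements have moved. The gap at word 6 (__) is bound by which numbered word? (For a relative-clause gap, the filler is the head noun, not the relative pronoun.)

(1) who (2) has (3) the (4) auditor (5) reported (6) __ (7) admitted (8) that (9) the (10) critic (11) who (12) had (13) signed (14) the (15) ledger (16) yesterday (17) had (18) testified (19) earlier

1

The marked gap is the subject of "admitted".
Its filler is the fronted wh-phrase "who", at word 1.
(The other dependency links word 10 to a gap after word 11.)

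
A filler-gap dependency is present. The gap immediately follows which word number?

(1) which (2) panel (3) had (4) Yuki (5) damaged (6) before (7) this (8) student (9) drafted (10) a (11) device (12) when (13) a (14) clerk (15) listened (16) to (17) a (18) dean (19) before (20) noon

5

The displaced element is "which panel" (word 2).
It functions as the direct object of "damaged", so the gap sits immediately after word 5 ("damaged").
Base order: Yuki had damaged which panel before this student drafted a device when a clerk listened to a dean before noon.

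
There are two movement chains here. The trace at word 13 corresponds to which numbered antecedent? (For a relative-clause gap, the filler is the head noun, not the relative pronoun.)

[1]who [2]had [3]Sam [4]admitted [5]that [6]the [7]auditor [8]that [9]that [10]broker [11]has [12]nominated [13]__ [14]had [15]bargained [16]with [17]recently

7

The marked gap is inside the relative clause, the direct object of "nominated".
Its filler is the head noun "auditor" (via "that"), at word 7.
(The other dependency links word 1 to a gap after word 16.)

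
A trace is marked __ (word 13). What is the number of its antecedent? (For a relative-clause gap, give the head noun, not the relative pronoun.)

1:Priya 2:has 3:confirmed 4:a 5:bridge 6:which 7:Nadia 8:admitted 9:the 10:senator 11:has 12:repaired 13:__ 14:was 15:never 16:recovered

The gap at 13 is the object of "repaired", inside a relative clause.
The relative pronoun is "which" (word 6); it is bound by the head noun immediately before it.
Its filler is the head noun "bridge", at word 5.

5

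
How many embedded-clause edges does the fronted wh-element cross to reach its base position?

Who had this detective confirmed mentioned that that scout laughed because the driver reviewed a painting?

"who" is extracted from the subject of "mentioned".
Boundaries crossed, outermost first: [Ø] — 1 in total.

1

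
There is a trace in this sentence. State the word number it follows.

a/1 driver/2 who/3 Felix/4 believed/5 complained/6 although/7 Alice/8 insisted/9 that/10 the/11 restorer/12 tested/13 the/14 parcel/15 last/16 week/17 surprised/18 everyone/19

The displaced element is "a driver" (word 2).
It is linked across 1 clause boundary (Ø).
It functions as the subject of "complained", so the gap sits immediately after word 5 ("believed").
Base order: Felix believed a driver complained although Alice insisted that the restorer tested the parcel last week.

5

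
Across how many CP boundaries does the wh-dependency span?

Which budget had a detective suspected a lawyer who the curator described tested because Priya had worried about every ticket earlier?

"which budget" is extracted from the object of "tested".
Boundaries crossed, outermost first: [Ø] — 1 in total.

1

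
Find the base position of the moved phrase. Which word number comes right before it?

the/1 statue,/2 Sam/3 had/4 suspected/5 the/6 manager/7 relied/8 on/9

The displaced element is "the statue" (word 2).
It is linked across 1 clause boundary (Ø).
It functions as the object of the preposition "on" of "relied", so the gap sits immediately after word 9 ("on").
Base order: Sam had suspected the manager relied on the statue.

9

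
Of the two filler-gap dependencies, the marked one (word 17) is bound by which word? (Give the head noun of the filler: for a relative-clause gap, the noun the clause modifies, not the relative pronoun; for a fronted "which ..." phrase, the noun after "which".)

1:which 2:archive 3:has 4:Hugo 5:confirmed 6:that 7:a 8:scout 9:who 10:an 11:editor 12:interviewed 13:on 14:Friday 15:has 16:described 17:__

2

The marked gap is the direct object of "described".
Its filler is the fronted wh-phrase "which archive", at word 2.
(The other dependency links word 8 to a gap after word 12.)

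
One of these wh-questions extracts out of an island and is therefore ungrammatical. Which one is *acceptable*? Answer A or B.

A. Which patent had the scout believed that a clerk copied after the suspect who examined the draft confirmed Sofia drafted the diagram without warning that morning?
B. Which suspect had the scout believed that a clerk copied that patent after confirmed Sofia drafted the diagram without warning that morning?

In B, the wh-phrase is extracted from inside an adjunct island (introduced by "after"), which blocks movement.
In A, the extraction path crosses only that-complement boundaries, which are transparent.
So A is grammatical.

A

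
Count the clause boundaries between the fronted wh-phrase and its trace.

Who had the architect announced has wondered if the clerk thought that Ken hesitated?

"who" is extracted from the subject of "wondered".
Boundaries crossed, outermost first: [Ø] — 1 in total.

1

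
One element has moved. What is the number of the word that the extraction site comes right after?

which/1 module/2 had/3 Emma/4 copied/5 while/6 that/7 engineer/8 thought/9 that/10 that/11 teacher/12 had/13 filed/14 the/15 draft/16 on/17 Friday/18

5

The displaced element is "which module" (word 2).
It functions as the direct object of "copied", so the gap sits immediately after word 5 ("copied").
Base order: Emma had copied which module while that engineer thought that that teacher had filed the draft on Friday.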